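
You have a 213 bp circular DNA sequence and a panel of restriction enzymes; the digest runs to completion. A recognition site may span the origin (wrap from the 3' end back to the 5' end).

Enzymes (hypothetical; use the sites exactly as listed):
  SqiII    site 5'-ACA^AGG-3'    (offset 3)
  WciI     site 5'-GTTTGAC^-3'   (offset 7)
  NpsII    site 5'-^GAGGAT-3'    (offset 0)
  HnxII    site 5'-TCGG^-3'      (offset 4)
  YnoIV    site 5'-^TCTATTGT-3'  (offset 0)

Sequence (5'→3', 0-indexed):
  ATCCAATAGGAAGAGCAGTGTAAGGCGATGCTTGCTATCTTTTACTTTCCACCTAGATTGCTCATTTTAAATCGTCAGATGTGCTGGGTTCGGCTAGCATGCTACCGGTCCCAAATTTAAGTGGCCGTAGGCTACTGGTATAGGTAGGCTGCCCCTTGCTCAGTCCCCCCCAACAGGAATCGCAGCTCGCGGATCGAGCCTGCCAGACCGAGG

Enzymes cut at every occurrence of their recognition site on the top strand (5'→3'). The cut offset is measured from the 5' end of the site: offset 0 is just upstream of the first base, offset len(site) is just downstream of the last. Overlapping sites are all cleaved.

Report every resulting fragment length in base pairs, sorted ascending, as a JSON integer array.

[97,116]

Per-enzyme occurrences:
  SqiII (ACAAGG, off=3): no sites
  WciI (GTTTGAC, off=7): no sites
  NpsII GAGGAT/0: at [209] ⇒ [209]
  HnxII TCGG/4: at [89] ⇒ [93]
  YnoIV (TCTATTGT, off=0): no sites

Pooled cuts: [93, 209]

Fragments:
  93→209: 116 bp
  209→93 (wrap): 213-209+93 = 97 bp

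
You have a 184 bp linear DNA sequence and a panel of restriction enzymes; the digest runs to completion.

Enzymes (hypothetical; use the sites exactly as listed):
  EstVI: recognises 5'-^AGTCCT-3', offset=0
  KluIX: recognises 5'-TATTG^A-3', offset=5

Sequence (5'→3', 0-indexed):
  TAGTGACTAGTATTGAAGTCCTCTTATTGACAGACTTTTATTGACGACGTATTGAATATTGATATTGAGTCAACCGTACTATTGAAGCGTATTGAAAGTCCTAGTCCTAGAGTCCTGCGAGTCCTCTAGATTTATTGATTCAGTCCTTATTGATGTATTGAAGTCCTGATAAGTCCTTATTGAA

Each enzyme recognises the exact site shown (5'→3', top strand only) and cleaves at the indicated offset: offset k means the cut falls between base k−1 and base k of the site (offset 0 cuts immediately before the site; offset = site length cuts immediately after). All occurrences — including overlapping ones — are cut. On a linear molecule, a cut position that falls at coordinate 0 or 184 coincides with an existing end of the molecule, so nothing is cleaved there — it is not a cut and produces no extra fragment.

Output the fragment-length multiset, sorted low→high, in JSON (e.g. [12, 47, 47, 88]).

[1,1,2,2,4,6,6,7,8,8,9,10,10,11,11,11,13,14,15,17,18]

Site scan:
  EstVI AGTCCT/0: at [16, 96, 102, 110, 119, 141, 161, 171] ⇒ [16, 96, 102, 110, 119, 141, 161, 171]
  KluIX TATTGA/5: at [10, 24, 38, 49, 56, 62, 79, 89, 132, 147, 155, 177] ⇒ [15, 29, 43, 54, 61, 67, 84, 94, 137, 152, 160, 182]

All cut coordinates (distinct, sorted): [15, 16, 29, 43, 54, 61, 67, 84, 94, 96, 102, 110, 119, 137, 141, 152, 160, 161, 171, 182]

Fragments:
  [0,15): 15 bp
  [15,16): 1 bp
  [16,29): 13 bp
  [29,43): 14 bp
  [43,54): 11 bp
  [54,61): 7 bp
  [61,67): 6 bp
  [67,84): 17 bp
  [84,94): 10 bp
  [94,96): 2 bp
  [96,102): 6 bp
  [102,110): 8 bp
  [110,119): 9 bp
  [119,137): 18 bp
  [137,141): 4 bp
  [141,152): 11 bp
  [152,160): 8 bp
  [160,161): 1 bp
  [161,171): 10 bp
  [171,182): 11 bp
  [182,184): 2 bp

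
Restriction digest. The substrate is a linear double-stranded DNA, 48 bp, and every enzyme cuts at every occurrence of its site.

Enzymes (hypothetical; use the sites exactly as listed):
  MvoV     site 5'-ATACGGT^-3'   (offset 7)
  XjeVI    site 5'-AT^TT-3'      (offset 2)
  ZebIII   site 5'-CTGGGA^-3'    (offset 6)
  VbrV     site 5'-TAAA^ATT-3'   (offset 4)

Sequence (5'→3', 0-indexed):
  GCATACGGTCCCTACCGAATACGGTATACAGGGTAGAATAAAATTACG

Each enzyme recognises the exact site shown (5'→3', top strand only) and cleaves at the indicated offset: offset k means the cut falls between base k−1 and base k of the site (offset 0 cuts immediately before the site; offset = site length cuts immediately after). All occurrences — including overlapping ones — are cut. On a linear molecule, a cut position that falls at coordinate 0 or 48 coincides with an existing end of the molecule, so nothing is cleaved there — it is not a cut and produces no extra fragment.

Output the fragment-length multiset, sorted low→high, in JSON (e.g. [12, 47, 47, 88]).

Site scan:
  MvoV ATACGGT/7: at [2, 18] ⇒ [9, 25]
  XjeVI (ATTT, off=2): no sites
  ZebIII (CTGGGA, off=6): no sites
  VbrV TAAAATT/4: at [38] ⇒ [42]

Pooled cuts: [9, 25, 42]

Fragment lengths:
  [0,9): 9 bp
  [9,25): 16 bp
  [25,42): 17 bp
  [42,48): 6 bp

[6,9,16,17]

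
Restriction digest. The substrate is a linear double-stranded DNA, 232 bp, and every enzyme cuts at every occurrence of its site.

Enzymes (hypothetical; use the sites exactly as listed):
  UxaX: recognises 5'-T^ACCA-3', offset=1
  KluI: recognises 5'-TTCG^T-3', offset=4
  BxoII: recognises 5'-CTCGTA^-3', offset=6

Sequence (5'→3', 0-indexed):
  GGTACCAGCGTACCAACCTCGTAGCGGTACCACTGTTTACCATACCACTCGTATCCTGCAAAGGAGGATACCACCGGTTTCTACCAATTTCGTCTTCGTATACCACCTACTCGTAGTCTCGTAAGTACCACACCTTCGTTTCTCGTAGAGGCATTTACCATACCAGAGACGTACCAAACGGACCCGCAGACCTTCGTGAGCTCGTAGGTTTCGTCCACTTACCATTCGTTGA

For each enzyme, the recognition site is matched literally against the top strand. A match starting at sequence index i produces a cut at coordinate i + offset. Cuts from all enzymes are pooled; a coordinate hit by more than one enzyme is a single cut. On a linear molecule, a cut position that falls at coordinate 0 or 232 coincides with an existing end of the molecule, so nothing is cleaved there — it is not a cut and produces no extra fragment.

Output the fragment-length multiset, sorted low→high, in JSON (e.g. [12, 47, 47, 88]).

Site scan:
  UxaX TACCA/1: at [2, 10, 27, 37, 42, 68, 81, 100, 125, 155, 160, 171, 219] ⇒ [3, 11, 28, 38, 43, 69, 82, 101, 126, 156, 161, 172, 220]
  KluI TTCGT/4: at [88, 94, 134, 192, 209, 224] ⇒ [92, 98, 138, 196, 213, 228]
  BxoII CTCGTA/6: at [17, 47, 109, 117, 141, 200] ⇒ [23, 53, 115, 123, 147, 206]

All cut coordinates (distinct, sorted): [3, 11, 23, 28, 38, 43, 53, 69, 82, 92, 98, 101, 115, 123, 126, 138, 147, 156, 161, 172, 196, 206, 213, 220, 228]

Fragment lengths:
  [0,3): 3 bp
  [3,11): 8 bp
  [11,23): 12 bp
  [23,28): 5 bp
  [28,38): 10 bp
  [38,43): 5 bp
  [43,53): 10 bp
  [53,69): 16 bp
  [69,82): 13 bp
  [82,92): 10 bp
  [92,98): 6 bp
  [98,101): 3 bp
  [101,115): 14 bp
  [115,123): 8 bp
  [123,126): 3 bp
  [126,138): 12 bp
  [138,147): 9 bp
  [147,156): 9 bp
  [156,161): 5 bp
  [161,172): 11 bp
  [172,196): 24 bp
  [196,206): 10 bp
  [206,213): 7 bp
  [213,220): 7 bp
  [220,228): 8 bp
  [228,232): 4 bp

[3,3,3,4,5,5,5,6,7,7,8,8,8,9,9,10,10,10,10,11,12,12,13,14,16,24]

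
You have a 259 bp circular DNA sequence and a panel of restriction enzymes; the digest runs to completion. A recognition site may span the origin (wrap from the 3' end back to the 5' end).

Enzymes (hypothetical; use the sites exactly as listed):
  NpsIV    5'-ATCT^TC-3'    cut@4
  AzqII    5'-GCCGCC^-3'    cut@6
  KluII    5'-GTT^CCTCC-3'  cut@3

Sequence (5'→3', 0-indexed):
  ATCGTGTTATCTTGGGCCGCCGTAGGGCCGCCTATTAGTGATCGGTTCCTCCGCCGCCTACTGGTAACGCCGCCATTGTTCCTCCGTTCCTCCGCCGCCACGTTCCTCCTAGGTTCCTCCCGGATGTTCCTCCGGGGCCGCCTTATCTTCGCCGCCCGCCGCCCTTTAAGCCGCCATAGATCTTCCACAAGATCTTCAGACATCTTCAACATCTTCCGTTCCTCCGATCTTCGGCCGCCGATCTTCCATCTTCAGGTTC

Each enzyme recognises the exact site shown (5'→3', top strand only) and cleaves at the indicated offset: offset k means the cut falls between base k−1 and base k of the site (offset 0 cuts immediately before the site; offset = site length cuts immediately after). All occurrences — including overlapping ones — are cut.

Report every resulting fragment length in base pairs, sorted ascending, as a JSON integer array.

[5,5,6,6,6,7,7,8,8,8,9,9,10,10,11,11,11,11,12,12,13,14,15,16,29]

Per-enzyme occurrences:
  NpsIV ATCTTC/4: at [144, 179, 191, 201, 210, 226, 240, 247] ⇒ [148, 183, 195, 205, 214, 230, 244, 251]
  AzqII GCCGCC/6: at [15, 26, 52, 68, 93, 136, 150, 157, 169, 233] ⇒ [21, 32, 58, 74, 99, 142, 156, 163, 175, 239]
  KluII GTTCCTCC/3: at [44, 77, 85, 101, 112, 125, 217] ⇒ [47, 80, 88, 104, 115, 128, 220]

Pooled cuts: [21, 32, 47, 58, 74, 80, 88, 99, 104, 115, 128, 142, 148, 156, 163, 175, 183, 195, 205, 214, 220, 230, 239, 244, 251]

Fragment lengths:
  21→32: 11 bp
  32→47: 15 bp
  47→58: 11 bp
  58→74: 16 bp
  74→80: 6 bp
  80→88: 8 bp
  88→99: 11 bp
  99→104: 5 bp
  104→115: 11 bp
  115→128: 13 bp
  128→142: 14 bp
  142→148: 6 bp
  148→156: 8 bp
  156→163: 7 bp
  163→175: 12 bp
  175→183: 8 bp
  183→195: 12 bp
  195→205: 10 bp
  205→214: 9 bp
  214→220: 6 bp
  220→230: 10 bp
  230→239: 9 bp
  239→244: 5 bp
  244→251: 7 bp
  251→21 (wrap): 259-251+21 = 29 bp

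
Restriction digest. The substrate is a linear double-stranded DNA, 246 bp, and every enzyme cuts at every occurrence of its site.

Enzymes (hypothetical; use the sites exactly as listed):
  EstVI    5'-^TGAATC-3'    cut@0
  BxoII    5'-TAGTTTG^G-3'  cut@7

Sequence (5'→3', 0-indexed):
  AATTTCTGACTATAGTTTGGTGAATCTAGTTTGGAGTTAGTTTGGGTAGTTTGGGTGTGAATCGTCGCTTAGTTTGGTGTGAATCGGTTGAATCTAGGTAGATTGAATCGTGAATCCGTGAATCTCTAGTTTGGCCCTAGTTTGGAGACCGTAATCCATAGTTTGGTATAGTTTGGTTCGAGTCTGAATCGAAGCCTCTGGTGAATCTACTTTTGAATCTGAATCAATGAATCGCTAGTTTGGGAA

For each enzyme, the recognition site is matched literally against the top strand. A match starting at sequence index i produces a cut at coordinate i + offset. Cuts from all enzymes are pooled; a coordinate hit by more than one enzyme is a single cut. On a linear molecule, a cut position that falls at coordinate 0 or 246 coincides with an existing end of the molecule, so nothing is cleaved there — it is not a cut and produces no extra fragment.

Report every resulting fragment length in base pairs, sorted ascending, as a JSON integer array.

[1,3,4,4,6,7,8,8,9,9,9,10,11,11,12,13,15,15,15,17,19,19,21]

Scan for sites:
  EstVI (TGAATC, off=0): starts [20, 57, 79, 88, 103, 110, 118, 184, 201, 213, 219, 227] → cuts [20, 57, 79, 88, 103, 110, 118, 184, 201, 213, 219, 227]
  BxoII (TAGTTTGG, off=7): starts [12, 26, 37, 46, 69, 126, 137, 158, 168, 235] → cuts [19, 33, 44, 53, 76, 133, 144, 165, 175, 242]

All cut coordinates (distinct, sorted): [19, 20, 33, 44, 53, 57, 76, 79, 88, 103, 110, 118, 133, 144, 165, 175, 184, 201, 213, 219, 227, 242]

Fragment lengths:
  [0,19): 19 bp
  [19,20): 1 bp
  [20,33): 13 bp
  [33,44): 11 bp
  [44,53): 9 bp
  [53,57): 4 bp
  [57,76): 19 bp
  [76,79): 3 bp
  [79,88): 9 bp
  [88,103): 15 bp
  [103,110): 7 bp
  [110,118): 8 bp
  [118,133): 15 bp
  [133,144): 11 bp
  [144,165): 21 bp
  [165,175): 10 bp
  [175,184): 9 bp
  [184,201): 17 bp
  [201,213): 12 bp
  [213,219): 6 bp
  [219,227): 8 bp
  [227,242): 15 bp
  [242,246): 4 bp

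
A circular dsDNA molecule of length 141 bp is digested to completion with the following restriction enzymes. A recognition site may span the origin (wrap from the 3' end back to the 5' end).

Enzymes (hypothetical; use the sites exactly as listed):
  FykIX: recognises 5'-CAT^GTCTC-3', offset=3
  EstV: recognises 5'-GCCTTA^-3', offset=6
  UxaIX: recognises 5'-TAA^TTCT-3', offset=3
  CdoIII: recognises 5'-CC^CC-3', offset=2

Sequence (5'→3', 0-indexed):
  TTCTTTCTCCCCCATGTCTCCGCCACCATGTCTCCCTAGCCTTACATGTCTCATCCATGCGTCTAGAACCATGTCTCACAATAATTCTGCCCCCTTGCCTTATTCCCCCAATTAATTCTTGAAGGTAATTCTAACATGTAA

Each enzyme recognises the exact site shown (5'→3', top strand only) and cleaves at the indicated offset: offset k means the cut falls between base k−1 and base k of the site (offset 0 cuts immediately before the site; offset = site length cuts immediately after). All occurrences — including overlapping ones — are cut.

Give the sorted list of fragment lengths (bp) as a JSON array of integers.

Per-enzyme occurrences:
  FykIX (CATGTCTC, off=3): starts [12, 26, 44, 69] → cuts [15, 29, 47, 72]
  EstV (GCCTTA, off=6): starts [38, 96] → cuts [44, 102]
  UxaIX (TAATTCT, off=3): starts [81, 112, 125, 138] → cuts [0, 84, 115, 128]
  CdoIII (CCCC, off=2): starts [8, 9, 89, 90, 104, 105] → cuts [10, 11, 91, 92, 106, 107]

All cut coordinates (distinct, sorted): [0, 10, 11, 15, 29, 44, 47, 72, 84, 91, 92, 102, 106, 107, 115, 128]

Fragments:
  0→10: 10 bp
  10→11: 1 bp
  11→15: 4 bp
  15→29: 14 bp
  29→44: 15 bp
  44→47: 3 bp
  47→72: 25 bp
  72→84: 12 bp
  84→91: 7 bp
  91→92: 1 bp
  92→102: 10 bp
  102→106: 4 bp
  106→107: 1 bp
  107→115: 8 bp
  115→128: 13 bp
  128→0 (wrap): 141-128+0 = 13 bp

[1,1,1,3,4,4,7,8,10,10,12,13,13,14,15,25]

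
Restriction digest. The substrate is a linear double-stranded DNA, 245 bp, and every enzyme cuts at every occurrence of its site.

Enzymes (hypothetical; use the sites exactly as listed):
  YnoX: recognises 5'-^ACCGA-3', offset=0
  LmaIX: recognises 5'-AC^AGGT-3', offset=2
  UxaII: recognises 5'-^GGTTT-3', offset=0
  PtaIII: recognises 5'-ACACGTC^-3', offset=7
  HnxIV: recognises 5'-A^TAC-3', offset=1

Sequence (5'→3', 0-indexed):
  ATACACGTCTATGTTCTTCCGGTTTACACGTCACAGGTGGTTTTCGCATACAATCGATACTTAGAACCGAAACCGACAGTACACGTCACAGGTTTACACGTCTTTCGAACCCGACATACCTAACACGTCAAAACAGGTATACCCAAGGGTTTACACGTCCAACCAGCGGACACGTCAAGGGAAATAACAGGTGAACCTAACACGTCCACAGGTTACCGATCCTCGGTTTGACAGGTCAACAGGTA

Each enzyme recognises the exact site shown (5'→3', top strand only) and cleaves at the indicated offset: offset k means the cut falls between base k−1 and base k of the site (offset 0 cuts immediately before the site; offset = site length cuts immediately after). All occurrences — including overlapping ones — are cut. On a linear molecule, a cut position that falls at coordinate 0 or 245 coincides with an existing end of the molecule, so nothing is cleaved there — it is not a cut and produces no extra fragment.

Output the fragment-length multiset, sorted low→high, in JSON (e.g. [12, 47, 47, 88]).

[1,1,2,2,3,4,5,5,5,5,6,8,8,8,8,8,9,10,10,11,12,12,12,12,13,14,16,17,18]

Site scan:
  YnoX ACCGA/0: at [65, 71, 214] ⇒ [65, 71, 214]
  LmaIX ACAGGT/2: at [32, 87, 132, 186, 207, 230, 238] ⇒ [34, 89, 134, 188, 209, 232, 240]
  UxaII GGTTT/0: at [20, 38, 90, 147, 224] ⇒ [20, 38, 90, 147, 224]
  PtaIII ACACGTC/7: at [2, 25, 80, 95, 122, 152, 169, 199] ⇒ [9, 32, 87, 102, 129, 159, 176, 206]
  HnxIV ATAC/1: at [0, 47, 56, 115, 138] ⇒ [1, 48, 57, 116, 139]

Pooled cuts: [1, 9, 20, 32, 34, 38, 48, 57, 65, 71, 87, 89, 90, 102, 116, 129, 134, 139, 147, 159, 176, 188, 206, 209, 214, 224, 232, 240]

Fragment lengths:
  [0,1): 1 bp
  [1,9): 8 bp
  [9,20): 11 bp
  [20,32): 12 bp
  [32,34): 2 bp
  [34,38): 4 bp
  [38,48): 10 bp
  [48,57): 9 bp
  [57,65): 8 bp
  [65,71): 6 bp
  [71,87): 16 bp
  [87,89): 2 bp
  [89,90): 1 bp
  [90,102): 12 bp
  [102,116): 14 bp
  [116,129): 13 bp
  [129,134): 5 bp
  [134,139): 5 bp
  [139,147): 8 bp
  [147,159): 12 bp
  [159,176): 17 bp
  [176,188): 12 bp
  [188,206): 18 bp
  [206,209): 3 bp
  [209,214): 5 bp
  [214,224): 10 bp
  [224,232): 8 bp
  [232,240): 8 bp
  [240,245): 5 bp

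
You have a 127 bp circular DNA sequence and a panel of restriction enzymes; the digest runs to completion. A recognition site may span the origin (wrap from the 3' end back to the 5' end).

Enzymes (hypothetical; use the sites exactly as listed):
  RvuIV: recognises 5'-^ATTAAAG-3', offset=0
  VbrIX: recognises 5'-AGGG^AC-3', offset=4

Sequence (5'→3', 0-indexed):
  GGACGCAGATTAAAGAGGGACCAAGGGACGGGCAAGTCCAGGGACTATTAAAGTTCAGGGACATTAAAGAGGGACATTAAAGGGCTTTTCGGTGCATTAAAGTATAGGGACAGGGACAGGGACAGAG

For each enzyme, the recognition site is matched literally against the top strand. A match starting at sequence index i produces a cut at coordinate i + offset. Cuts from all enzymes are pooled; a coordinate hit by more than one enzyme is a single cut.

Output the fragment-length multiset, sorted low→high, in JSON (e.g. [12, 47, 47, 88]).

Scan for sites:
  RvuIV (ATTAAAG, off=0): starts [8, 46, 62, 75, 95] → cuts [8, 46, 62, 75, 95]
  VbrIX (AGGGAC, off=4): starts [15, 23, 39, 56, 69, 105, 111, 117, 125] → cuts [2, 19, 27, 43, 60, 73, 109, 115, 121]

All cut coordinates (distinct, sorted): [2, 8, 19, 27, 43, 46, 60, 62, 73, 75, 95, 109, 115, 121]

Fragments:
  2→8: 6 bp
  8→19: 11 bp
  19→27: 8 bp
  27→43: 16 bp
  43→46: 3 bp
  46→60: 14 bp
  60→62: 2 bp
  62→73: 11 bp
  73→75: 2 bp
  75→95: 20 bp
  95→109: 14 bp
  109→115: 6 bp
  115→121: 6 bp
  121→2 (wrap): 127-121+2 = 8 bp

[2,2,3,6,6,6,8,8,11,11,14,14,16,20]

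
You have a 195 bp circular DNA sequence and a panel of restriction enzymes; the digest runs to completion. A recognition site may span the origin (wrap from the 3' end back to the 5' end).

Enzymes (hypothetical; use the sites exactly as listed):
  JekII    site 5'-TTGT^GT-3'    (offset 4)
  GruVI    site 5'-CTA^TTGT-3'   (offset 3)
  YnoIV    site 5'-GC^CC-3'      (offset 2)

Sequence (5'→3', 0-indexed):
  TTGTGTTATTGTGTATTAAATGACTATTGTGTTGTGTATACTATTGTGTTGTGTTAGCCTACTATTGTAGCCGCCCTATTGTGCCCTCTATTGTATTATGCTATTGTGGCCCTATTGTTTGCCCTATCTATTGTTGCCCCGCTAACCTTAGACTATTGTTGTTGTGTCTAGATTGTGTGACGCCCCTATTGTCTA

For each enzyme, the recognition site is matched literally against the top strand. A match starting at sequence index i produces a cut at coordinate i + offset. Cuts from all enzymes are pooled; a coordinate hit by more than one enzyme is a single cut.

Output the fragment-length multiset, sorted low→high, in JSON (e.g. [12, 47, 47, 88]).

Per-enzyme occurrences:
  JekII TTGTGT/4: at [0, 8, 26, 31, 43, 48, 161, 172] ⇒ [4, 12, 30, 35, 47, 52, 165, 176]
  GruVI CTATTGT/3: at [23, 40, 61, 75, 87, 100, 111, 127, 152, 185, 192] ⇒ [0, 26, 43, 64, 78, 90, 103, 114, 130, 155, 188]
  YnoIV GCCC/2: at [72, 82, 108, 120, 135, 181] ⇒ [74, 84, 110, 122, 137, 183]

All cut coordinates (distinct, sorted): [0, 4, 12, 26, 30, 35, 43, 47, 52, 64, 74, 78, 84, 90, 103, 110, 114, 122, 130, 137, 155, 165, 176, 183, 188]

Fragment lengths:
  0→4: 4 bp
  4→12: 8 bp
  12→26: 14 bp
  26→30: 4 bp
  30→35: 5 bp
  35→43: 8 bp
  43→47: 4 bp
  47→52: 5 bp
  52→64: 12 bp
  64→74: 10 bp
  74→78: 4 bp
  78→84: 6 bp
  84→90: 6 bp
  90→103: 13 bp
  103→110: 7 bp
  110→114: 4 bp
  114→122: 8 bp
  122→130: 8 bp
  130→137: 7 bp
  137→155: 18 bp
  155→165: 10 bp
  165→176: 11 bp
  176→183: 7 bp
  183→188: 5 bp
  188→0 (wrap): 195-188+0 = 7 bp

[4,4,4,4,4,5,5,5,6,6,7,7,7,7,8,8,8,8,10,10,11,12,13,14,18]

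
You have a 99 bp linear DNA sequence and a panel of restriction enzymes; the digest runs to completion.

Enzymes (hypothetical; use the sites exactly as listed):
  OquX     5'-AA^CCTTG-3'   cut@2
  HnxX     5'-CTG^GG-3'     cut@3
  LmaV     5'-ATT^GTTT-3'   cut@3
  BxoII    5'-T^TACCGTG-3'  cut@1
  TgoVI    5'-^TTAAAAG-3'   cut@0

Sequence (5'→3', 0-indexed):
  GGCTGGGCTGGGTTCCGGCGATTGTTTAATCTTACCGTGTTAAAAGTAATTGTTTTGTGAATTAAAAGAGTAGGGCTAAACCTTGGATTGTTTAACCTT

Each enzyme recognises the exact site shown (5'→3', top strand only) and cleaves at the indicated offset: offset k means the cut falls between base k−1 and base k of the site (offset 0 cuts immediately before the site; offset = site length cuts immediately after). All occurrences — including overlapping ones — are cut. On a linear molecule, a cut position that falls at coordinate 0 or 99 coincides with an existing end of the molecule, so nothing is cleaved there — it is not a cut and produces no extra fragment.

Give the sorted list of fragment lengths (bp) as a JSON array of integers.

[5,5,7,9,9,10,10,12,13,19]

Scan for sites:
  OquX AACCTTG/2: at [78] ⇒ [80]
  HnxX CTGGG/3: at [2, 7] ⇒ [5, 10]
  LmaV ATTGTTT/3: at [20, 48, 86] ⇒ [23, 51, 89]
  BxoII TTACCGTG/1: at [31] ⇒ [32]
  TgoVI TTAAAAG/0: at [39, 61] ⇒ [39, 61]

Pooled cuts: [5, 10, 23, 32, 39, 51, 61, 80, 89]

Fragment lengths:
  [0,5): 5 bp
  [5,10): 5 bp
  [10,23): 13 bp
  [23,32): 9 bp
  [32,39): 7 bp
  [39,51): 12 bp
  [51,61): 10 bp
  [61,80): 19 bp
  [80,89): 9 bp
  [89,99): 10 bp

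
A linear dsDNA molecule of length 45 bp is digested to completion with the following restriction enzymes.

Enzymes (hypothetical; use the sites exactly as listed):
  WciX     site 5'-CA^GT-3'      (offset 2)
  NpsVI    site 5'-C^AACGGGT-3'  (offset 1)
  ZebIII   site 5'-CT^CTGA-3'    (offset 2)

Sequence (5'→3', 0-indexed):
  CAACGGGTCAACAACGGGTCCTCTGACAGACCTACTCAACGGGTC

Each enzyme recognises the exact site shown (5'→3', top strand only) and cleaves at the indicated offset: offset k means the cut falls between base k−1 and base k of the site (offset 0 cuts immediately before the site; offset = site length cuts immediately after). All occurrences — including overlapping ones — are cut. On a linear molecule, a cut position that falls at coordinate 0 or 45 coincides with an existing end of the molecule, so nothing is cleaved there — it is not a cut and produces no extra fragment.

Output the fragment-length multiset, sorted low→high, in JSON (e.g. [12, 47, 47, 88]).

[1,8,10,11,15]

Scan for sites:
  WciX (CAGT, off=2): no sites
  NpsVI (CAACGGGT, off=1): starts [0, 11, 36] → cuts [1, 12, 37]
  ZebIII (CTCTGA, off=2): starts [20] → cuts [22]

All cut coordinates (distinct, sorted): [1, 12, 22, 37]

Fragment lengths:
  [0,1): 1 bp
  [1,12): 11 bp
  [12,22): 10 bp
  [22,37): 15 bp
  [37,45): 8 bp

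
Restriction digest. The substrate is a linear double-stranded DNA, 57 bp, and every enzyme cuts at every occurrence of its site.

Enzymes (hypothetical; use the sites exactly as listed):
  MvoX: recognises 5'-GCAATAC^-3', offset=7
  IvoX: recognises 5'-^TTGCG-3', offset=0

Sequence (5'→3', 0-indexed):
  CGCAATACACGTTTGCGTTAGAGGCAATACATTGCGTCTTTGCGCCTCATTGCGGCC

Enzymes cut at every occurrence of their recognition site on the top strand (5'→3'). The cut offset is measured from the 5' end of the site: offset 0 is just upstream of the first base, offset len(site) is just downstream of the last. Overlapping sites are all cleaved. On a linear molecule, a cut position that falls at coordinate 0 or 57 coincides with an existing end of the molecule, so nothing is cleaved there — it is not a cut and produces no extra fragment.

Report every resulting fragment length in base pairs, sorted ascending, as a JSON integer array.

[1,4,8,8,8,10,18]

Per-enzyme occurrences:
  MvoX (GCAATAC, off=7): starts [1, 23] → cuts [8, 30]
  IvoX (TTGCG, off=0): starts [12, 31, 39, 49] → cuts [12, 31, 39, 49]

All cut coordinates (distinct, sorted): [8, 12, 30, 31, 39, 49]

Fragments:
  [0,8): 8 bp
  [8,12): 4 bp
  [12,30): 18 bp
  [30,31): 1 bp
  [31,39): 8 bp
  [39,49): 10 bp
  [49,57): 8 bp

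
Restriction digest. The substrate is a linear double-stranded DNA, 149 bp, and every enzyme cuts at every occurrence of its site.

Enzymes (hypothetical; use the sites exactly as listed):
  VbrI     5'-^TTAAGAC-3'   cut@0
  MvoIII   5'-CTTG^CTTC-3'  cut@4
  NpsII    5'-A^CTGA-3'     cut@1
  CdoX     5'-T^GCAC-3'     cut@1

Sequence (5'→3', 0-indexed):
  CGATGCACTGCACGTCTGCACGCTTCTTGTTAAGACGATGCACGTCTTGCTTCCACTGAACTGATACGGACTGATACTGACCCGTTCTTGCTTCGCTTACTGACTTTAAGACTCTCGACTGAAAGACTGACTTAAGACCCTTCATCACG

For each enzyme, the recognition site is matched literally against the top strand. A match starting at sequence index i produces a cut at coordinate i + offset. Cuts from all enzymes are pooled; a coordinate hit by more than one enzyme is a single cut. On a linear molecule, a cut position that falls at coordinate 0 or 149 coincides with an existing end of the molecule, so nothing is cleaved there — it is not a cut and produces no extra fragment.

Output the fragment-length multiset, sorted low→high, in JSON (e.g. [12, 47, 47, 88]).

[4,5,5,5,6,6,6,8,8,9,10,10,10,12,13,14,18]

Site scan:
  VbrI TTAAGAC/0: at [29, 105, 131] ⇒ [29, 105, 131]
  MvoIII CTTGCTTC/4: at [45, 86] ⇒ [49, 90]
  NpsII ACTGA/1: at [54, 59, 69, 75, 98, 117, 125] ⇒ [55, 60, 70, 76, 99, 118, 126]
  CdoX TGCAC/1: at [3, 8, 16, 38] ⇒ [4, 9, 17, 39]

All cut coordinates (distinct, sorted): [4, 9, 17, 29, 39, 49, 55, 60, 70, 76, 90, 99, 105, 118, 126, 131]

Fragment lengths:
  [0,4): 4 bp
  [4,9): 5 bp
  [9,17): 8 bp
  [17,29): 12 bp
  [29,39): 10 bp
  [39,49): 10 bp
  [49,55): 6 bp
  [55,60): 5 bp
  [60,70): 10 bp
  [70,76): 6 bp
  [76,90): 14 bp
  [90,99): 9 bp
  [99,105): 6 bp
  [105,118): 13 bp
  [118,126): 8 bp
  [126,131): 5 bp
  [131,149): 18 bp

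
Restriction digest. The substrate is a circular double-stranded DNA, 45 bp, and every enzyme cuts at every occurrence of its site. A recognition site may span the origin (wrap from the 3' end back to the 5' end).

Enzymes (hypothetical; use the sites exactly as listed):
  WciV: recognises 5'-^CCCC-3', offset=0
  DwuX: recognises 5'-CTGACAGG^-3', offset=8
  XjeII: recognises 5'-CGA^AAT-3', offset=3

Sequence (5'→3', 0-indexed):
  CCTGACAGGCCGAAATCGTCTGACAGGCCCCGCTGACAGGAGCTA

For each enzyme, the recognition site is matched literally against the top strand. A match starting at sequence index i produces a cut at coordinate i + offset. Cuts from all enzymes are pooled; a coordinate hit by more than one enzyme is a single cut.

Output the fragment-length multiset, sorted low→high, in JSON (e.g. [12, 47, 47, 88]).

Site scan:
  WciV CCCC/0: at [27] ⇒ [27]
  DwuX CTGACAGG/8: at [1, 19, 32] ⇒ [9, 27, 40]
  XjeII CGAAAT/3: at [10] ⇒ [13]

Pooled cuts: [9, 13, 27, 40]

Fragment lengths:
  9→13: 4 bp
  13→27: 14 bp
  27→40: 13 bp
  40→9 (wrap): 45-40+9 = 14 bp

[4,13,14,14]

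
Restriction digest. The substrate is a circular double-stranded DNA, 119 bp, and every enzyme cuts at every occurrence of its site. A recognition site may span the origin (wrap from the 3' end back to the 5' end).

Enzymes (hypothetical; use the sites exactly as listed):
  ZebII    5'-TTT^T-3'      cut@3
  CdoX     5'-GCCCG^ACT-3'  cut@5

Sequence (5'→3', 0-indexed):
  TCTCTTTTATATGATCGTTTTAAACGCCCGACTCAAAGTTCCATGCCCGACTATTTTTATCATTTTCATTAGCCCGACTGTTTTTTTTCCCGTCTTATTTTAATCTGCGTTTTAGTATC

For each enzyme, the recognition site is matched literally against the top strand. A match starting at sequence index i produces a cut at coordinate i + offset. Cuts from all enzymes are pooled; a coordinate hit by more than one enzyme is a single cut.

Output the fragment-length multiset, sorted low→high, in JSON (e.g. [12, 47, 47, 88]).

[1,1,1,1,1,7,7,8,10,11,12,13,13,14,19]

Site scan:
  ZebII TTTT/3: at [4, 17, 53, 54, 62, 80, 81, 82, 83, 84, 97, 109] ⇒ [7, 20, 56, 57, 65, 83, 84, 85, 86, 87, 100, 112]
  CdoX GCCCGACT/5: at [25, 44, 71] ⇒ [30, 49, 76]

All cut coordinates (distinct, sorted): [7, 20, 30, 49, 56, 57, 65, 76, 83, 84, 85, 86, 87, 100, 112]

Fragments:
  7→20: 13 bp
  20→30: 10 bp
  30→49: 19 bp
  49→56: 7 bp
  56→57: 1 bp
  57→65: 8 bp
  65→76: 11 bp
  76→83: 7 bp
  83→84: 1 bp
  84→85: 1 bp
  85→86: 1 bp
  86→87: 1 bp
  87→100: 13 bp
  100→112: 12 bp
  112→7 (wrap): 119-112+7 = 14 bp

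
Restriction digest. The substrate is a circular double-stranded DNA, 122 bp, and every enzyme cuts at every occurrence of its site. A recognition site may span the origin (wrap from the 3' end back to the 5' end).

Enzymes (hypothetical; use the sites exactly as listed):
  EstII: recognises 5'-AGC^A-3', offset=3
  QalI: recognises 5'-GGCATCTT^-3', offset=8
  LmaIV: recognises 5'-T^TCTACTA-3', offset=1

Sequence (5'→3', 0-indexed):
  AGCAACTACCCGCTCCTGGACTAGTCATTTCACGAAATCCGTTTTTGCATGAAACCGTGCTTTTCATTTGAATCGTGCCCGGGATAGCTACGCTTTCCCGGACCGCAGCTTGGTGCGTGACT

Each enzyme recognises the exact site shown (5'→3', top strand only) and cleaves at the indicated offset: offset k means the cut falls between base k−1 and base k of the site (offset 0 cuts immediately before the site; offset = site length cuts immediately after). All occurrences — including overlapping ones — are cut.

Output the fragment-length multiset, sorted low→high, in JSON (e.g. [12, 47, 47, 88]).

Site scan:
  EstII AGCA/3: at [0] ⇒ [3]
  QalI (GGCATCTT, off=8): no sites
  LmaIV (TTCTACTA, off=1): no sites

All cut coordinates (distinct, sorted): [3]

Fragment lengths:
  3→3 (wrap): 122-3+3 = 122 bp

[122]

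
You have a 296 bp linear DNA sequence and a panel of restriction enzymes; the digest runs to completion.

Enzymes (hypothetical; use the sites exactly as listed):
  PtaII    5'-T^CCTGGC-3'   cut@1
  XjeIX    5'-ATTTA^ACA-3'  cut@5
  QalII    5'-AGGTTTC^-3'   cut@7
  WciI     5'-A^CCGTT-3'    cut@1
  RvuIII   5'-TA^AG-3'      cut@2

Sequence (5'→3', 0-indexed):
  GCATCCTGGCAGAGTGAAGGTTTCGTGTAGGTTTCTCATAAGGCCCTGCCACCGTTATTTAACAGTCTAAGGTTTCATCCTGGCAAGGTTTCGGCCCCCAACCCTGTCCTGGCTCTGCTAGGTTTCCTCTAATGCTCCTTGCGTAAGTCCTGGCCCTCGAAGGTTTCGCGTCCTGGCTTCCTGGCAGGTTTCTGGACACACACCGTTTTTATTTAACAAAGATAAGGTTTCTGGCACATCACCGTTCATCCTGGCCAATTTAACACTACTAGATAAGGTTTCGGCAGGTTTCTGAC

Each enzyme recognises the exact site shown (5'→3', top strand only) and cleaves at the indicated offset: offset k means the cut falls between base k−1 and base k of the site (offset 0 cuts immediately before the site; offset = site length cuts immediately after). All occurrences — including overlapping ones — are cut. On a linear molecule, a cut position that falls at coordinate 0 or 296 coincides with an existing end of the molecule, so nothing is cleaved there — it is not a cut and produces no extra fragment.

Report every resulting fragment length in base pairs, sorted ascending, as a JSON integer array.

Scan for sites:
  PtaII TCCTGGC/1: at [3, 77, 106, 147, 170, 178, 248] ⇒ [4, 78, 107, 148, 171, 179, 249]
  XjeIX ATTTAACA/5: at [56, 210, 257] ⇒ [61, 215, 262]
  QalII AGGTTTC/7: at [17, 28, 69, 85, 119, 160, 185, 224, 275, 285] ⇒ [24, 35, 76, 92, 126, 167, 192, 231, 282, 292]
  WciI ACCGTT/1: at [50, 201, 240] ⇒ [51, 202, 241]
  RvuIII TAAG/2: at [38, 67, 143, 222, 273] ⇒ [40, 69, 145, 224, 275]

Pooled cuts: [4, 24, 35, 40, 51, 61, 69, 76, 78, 92, 107, 126, 145, 148, 167, 171, 179, 192, 202, 215, 224, 231, 241, 249, 262, 275, 282, 292]

Fragments:
  [0,4): 4 bp
  [4,24): 20 bp
  [24,35): 11 bp
  [35,40): 5 bp
  [40,51): 11 bp
  [51,61): 10 bp
  [61,69): 8 bp
  [69,76): 7 bp
  [76,78): 2 bp
  [78,92): 14 bp
  [92,107): 15 bp
  [107,126): 19 bp
  [126,145): 19 bp
  [145,148): 3 bp
  [148,167): 19 bp
  [167,171): 4 bp
  [171,179): 8 bp
  [179,192): 13 bp
  [192,202): 10 bp
  [202,215): 13 bp
  [215,224): 9 bp
  [224,231): 7 bp
  [231,241): 10 bp
  [241,249): 8 bp
  [249,262): 13 bp
  [262,275): 13 bp
  [275,282): 7 bp
  [282,292): 10 bp
  [292,296): 4 bp

[2,3,4,4,4,5,7,7,7,8,8,8,9,10,10,10,10,11,11,13,13,13,13,14,15,19,19,19,20]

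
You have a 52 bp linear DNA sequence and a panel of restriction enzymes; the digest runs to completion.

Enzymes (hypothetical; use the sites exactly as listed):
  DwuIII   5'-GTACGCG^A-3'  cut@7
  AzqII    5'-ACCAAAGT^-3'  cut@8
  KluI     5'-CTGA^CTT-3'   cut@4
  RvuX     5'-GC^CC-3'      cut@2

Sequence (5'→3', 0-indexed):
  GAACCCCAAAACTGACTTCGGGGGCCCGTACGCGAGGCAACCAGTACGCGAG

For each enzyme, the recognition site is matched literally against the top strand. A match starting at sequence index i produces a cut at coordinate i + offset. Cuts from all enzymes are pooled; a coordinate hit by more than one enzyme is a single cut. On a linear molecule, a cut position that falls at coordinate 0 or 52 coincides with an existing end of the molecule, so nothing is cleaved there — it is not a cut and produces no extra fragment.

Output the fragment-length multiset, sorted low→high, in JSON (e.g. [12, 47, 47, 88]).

[2,9,10,15,16]

Per-enzyme occurrences:
  DwuIII GTACGCGA/7: at [27, 43] ⇒ [34, 50]
  AzqII (ACCAAAGT, off=8): no sites
  KluI CTGACTT/4: at [11] ⇒ [15]
  RvuX GCCC/2: at [23] ⇒ [25]

Pooled cuts: [15, 25, 34, 50]

Fragments:
  [0,15): 15 bp
  [15,25): 10 bp
  [25,34): 9 bp
  [34,50): 16 bp
  [50,52): 2 bp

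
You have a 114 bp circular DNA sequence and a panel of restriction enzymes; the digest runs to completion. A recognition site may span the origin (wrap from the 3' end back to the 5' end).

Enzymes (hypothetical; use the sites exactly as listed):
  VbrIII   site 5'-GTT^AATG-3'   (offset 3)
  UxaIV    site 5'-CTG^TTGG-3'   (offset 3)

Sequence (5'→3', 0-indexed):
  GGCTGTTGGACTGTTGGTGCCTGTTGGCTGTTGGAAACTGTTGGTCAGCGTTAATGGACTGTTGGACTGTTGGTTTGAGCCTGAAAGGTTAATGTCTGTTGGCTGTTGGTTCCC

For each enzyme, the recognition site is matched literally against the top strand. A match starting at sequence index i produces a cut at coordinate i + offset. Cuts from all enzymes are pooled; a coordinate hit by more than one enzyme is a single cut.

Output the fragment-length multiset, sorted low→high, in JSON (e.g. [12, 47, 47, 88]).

Site scan:
  VbrIII (GTTAATG, off=3): starts [49, 87] → cuts [52, 90]
  UxaIV (CTGTTGG, off=3): starts [2, 10, 20, 27, 37, 58, 66, 95, 102] → cuts [5, 13, 23, 30, 40, 61, 69, 98, 105]

Pooled cuts: [5, 13, 23, 30, 40, 52, 61, 69, 90, 98, 105]

Fragment lengths:
  5→13: 8 bp
  13→23: 10 bp
  23→30: 7 bp
  30→40: 10 bp
  40→52: 12 bp
  52→61: 9 bp
  61→69: 8 bp
  69→90: 21 bp
  90→98: 8 bp
  98→105: 7 bp
  105→5 (wrap): 114-105+5 = 14 bp

[7,7,8,8,8,9,10,10,12,14,21]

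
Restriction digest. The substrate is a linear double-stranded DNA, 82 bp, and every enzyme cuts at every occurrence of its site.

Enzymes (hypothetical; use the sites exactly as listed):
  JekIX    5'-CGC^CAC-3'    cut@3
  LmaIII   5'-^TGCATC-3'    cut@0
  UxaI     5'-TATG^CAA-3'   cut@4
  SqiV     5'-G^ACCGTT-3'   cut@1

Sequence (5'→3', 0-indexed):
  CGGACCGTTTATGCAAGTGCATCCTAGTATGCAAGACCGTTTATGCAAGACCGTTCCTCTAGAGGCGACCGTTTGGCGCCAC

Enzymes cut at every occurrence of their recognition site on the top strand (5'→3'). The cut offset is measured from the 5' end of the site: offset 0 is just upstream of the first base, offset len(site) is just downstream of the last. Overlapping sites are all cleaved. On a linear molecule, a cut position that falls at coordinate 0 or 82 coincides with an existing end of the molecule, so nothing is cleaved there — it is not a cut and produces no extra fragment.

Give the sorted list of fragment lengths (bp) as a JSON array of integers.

[3,3,4,4,4,10,10,12,14,18]

Scan for sites:
  JekIX CGCCAC/3: at [76] ⇒ [79]
  LmaIII TGCATC/0: at [17] ⇒ [17]
  UxaI TATGCAA/4: at [9, 27, 41] ⇒ [13, 31, 45]
  SqiV GACCGTT/1: at [2, 34, 48, 66] ⇒ [3, 35, 49, 67]

All cut coordinates (distinct, sorted): [3, 13, 17, 31, 35, 45, 49, 67, 79]

Fragments:
  [0,3): 3 bp
  [3,13): 10 bp
  [13,17): 4 bp
  [17,31): 14 bp
  [31,35): 4 bp
  [35,45): 10 bp
  [45,49): 4 bp
  [49,67): 18 bp
  [67,79): 12 bp
  [79,82): 3 bp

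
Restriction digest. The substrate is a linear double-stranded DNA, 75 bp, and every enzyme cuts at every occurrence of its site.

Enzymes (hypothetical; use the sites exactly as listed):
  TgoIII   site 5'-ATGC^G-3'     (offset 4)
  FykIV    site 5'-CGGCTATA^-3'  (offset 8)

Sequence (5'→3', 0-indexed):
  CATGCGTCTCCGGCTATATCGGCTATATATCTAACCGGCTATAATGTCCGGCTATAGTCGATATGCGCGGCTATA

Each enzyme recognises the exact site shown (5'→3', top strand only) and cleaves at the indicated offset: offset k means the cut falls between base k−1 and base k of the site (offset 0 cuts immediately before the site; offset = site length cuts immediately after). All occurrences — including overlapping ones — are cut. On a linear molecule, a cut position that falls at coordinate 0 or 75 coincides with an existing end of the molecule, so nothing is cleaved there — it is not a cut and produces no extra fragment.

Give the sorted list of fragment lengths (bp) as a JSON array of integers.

[5,9,9,10,13,13,16]

Site scan:
  TgoIII (ATGCG, off=4): starts [1, 62] → cuts [5, 66]
  FykIV (CGGCTATA, off=8): starts [10, 19, 35, 48, 67] → cuts [18, 27, 43, 56] (position 75 is a terminus of the linear molecule — no cut)

Pooled cuts: [5, 18, 27, 43, 56, 66]

Fragments:
  [0,5): 5 bp
  [5,18): 13 bp
  [18,27): 9 bp
  [27,43): 16 bp
  [43,56): 13 bp
  [56,66): 10 bp
  [66,75): 9 bp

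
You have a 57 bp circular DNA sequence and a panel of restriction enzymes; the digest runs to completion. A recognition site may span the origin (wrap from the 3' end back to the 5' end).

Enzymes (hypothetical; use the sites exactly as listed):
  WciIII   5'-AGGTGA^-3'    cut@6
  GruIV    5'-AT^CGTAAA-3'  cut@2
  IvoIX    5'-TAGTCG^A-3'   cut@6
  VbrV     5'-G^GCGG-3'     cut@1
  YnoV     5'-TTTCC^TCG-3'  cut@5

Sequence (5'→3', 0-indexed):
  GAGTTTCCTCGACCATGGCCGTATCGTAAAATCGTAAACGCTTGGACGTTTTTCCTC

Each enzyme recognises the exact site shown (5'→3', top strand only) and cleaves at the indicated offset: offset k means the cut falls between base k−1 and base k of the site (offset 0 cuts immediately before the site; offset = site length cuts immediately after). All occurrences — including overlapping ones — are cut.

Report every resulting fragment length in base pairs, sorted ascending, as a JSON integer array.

Per-enzyme occurrences:
  WciIII (AGGTGA, off=6): no sites
  GruIV (ATCGTAAA, off=2): starts [22, 30] → cuts [24, 32]
  IvoIX (TAGTCGA, off=6): no sites
  VbrV (GGCGG, off=1): no sites
  YnoV (TTTCCTCG, off=5): starts [3, 50] → cuts [8, 55]

All cut coordinates (distinct, sorted): [8, 24, 32, 55]

Fragments:
  8→24: 16 bp
  24→32: 8 bp
  32→55: 23 bp
  55→8 (wrap): 57-55+8 = 10 bp

[8,10,16,23]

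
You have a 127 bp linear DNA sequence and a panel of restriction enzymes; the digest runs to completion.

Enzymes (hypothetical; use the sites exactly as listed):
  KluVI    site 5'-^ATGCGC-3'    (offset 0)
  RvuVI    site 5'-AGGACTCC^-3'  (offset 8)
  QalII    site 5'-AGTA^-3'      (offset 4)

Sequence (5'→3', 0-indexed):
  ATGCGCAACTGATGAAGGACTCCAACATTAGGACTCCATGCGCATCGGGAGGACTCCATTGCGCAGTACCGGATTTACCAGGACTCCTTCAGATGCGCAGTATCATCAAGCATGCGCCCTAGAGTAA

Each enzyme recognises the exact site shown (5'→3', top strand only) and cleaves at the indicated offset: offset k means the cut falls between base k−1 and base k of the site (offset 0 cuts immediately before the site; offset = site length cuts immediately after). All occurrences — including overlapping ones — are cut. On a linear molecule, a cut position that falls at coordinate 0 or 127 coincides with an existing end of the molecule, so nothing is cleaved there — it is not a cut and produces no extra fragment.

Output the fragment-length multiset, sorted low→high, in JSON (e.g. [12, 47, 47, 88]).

[1,5,9,10,11,14,15,19,20,23]

Site scan:
  KluVI ATGCGC/0: at [0, 37, 92, 111] ⇒ [37, 92, 111] (position 0 is a terminus of the linear molecule — no cut)
  RvuVI AGGACTCC/8: at [15, 29, 49, 79] ⇒ [23, 37, 57, 87]
  QalII AGTA/4: at [64, 98, 122] ⇒ [68, 102, 126]

All cut coordinates (distinct, sorted): [23, 37, 57, 68, 87, 92, 102, 111, 126]

Fragments:
  [0,23): 23 bp
  [23,37): 14 bp
  [37,57): 20 bp
  [57,68): 11 bp
  [68,87): 19 bp
  [87,92): 5 bp
  [92,102): 10 bp
  [102,111): 9 bp
  [111,126): 15 bp
  [126,127): 1 bp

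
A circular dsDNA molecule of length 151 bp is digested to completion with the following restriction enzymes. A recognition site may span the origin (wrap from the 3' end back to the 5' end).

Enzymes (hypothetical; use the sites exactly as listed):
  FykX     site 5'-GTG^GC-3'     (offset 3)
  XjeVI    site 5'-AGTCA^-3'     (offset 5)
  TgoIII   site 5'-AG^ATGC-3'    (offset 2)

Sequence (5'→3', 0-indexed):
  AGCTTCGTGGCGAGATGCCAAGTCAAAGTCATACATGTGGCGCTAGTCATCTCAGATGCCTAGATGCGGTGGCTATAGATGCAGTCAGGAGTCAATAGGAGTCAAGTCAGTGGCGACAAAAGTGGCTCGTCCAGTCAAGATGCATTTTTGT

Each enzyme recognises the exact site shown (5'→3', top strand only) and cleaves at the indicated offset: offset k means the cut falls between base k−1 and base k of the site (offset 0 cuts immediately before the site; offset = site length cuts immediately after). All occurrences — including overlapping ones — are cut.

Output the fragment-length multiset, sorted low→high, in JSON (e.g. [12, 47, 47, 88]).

Per-enzyme occurrences:
  FykX (GTGGC, off=3): starts [6, 36, 68, 109, 121] → cuts [9, 39, 71, 112, 124]
  XjeVI (AGTCA, off=5): starts [20, 26, 44, 82, 89, 99, 104, 132] → cuts [25, 31, 49, 87, 94, 104, 109, 137]
  TgoIII (AGATGC, off=2): starts [12, 53, 61, 76, 137] → cuts [14, 55, 63, 78, 139]

All cut coordinates (distinct, sorted): [9, 14, 25, 31, 39, 49, 55, 63, 71, 78, 87, 94, 104, 109, 112, 124, 137, 139]

Fragment lengths:
  9→14: 5 bp
  14→25: 11 bp
  25→31: 6 bp
  31→39: 8 bp
  39→49: 10 bp
  49→55: 6 bp
  55→63: 8 bp
  63→71: 8 bp
  71→78: 7 bp
  78→87: 9 bp
  87→94: 7 bp
  94→104: 10 bp
  104→109: 5 bp
  109→112: 3 bp
  112→124: 12 bp
  124→137: 13 bp
  137→139: 2 bp
  139→9 (wrap): 151-139+9 = 21 bp

[2,3,5,5,6,6,7,7,8,8,8,9,10,10,11,12,13,21]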